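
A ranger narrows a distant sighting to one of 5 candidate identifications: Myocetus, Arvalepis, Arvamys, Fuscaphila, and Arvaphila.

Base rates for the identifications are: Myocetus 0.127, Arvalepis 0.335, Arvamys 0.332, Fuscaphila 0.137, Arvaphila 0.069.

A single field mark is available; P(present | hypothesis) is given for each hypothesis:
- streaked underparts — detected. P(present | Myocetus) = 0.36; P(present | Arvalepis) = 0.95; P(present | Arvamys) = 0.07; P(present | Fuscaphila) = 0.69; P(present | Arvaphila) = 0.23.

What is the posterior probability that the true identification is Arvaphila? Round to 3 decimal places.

0.032

For each hypothesis, the unnormalized posterior weight is prior × likelihood:
  Myocetus: 0.127 × 0.36 = 0.04572
  Arvalepis: 0.335 × 0.95 = 0.31825
  Arvamys: 0.332 × 0.07 = 0.02324
  Fuscaphila: 0.137 × 0.69 = 0.09453
  Arvaphila: 0.069 × 0.23 = 0.01587
Normalizing constant Z = 0.04572 + 0.31825 + 0.02324 + 0.09453 + 0.01587 = 0.49761.
P(Arvaphila | evidence) = 0.01587 / 0.49761 ≈ 0.032.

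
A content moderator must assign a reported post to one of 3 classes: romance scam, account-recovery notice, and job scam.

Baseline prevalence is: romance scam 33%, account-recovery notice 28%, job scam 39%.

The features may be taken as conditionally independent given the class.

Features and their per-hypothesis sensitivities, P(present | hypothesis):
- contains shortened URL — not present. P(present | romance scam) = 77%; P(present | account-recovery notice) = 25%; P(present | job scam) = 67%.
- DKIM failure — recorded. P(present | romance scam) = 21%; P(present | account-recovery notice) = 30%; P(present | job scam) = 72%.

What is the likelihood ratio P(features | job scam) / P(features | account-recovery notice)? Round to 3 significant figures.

1.06

Take the product of per-feature likelihoods under each hypothesis (using 1 − P(present | H) for each absent feature), then divide.
  job scam: (1 − 0.67) × 0.72 = 0.2376
  account-recovery notice: (1 − 0.25) × 0.30 = 0.225
Bayes factor = 0.2376 / 0.225 ≈ 1.06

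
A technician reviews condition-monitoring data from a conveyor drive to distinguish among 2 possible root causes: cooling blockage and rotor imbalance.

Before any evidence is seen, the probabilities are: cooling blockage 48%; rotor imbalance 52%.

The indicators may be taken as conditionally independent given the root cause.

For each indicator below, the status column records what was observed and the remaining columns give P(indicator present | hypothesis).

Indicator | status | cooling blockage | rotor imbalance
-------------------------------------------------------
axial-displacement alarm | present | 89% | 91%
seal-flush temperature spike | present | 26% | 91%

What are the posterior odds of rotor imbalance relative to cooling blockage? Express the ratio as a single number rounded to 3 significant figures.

3.88

The normalizing constant cancels in an odds ratio, so compute prior × likelihood for the two hypotheses only:
  rotor imbalance: 0.52 × 0.91 × 0.91 = 0.43061
  cooling blockage: 0.48 × 0.89 × 0.26 = 0.11107
Posterior odds = 0.43061 / 0.11107 ≈ 3.88.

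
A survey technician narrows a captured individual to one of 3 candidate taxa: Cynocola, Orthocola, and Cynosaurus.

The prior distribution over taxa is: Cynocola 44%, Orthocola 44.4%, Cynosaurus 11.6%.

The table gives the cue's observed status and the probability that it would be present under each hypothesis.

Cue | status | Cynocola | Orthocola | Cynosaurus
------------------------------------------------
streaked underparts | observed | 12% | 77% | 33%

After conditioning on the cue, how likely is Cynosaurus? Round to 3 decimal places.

By Bayes' rule, the unnormalized weight for each hypothesis is prior × likelihood:
  Cynocola: 0.440 × 0.12 = 0.0528
  Orthocola: 0.444 × 0.77 = 0.34188
  Cynosaurus: 0.116 × 0.33 = 0.03828
The unnormalized weights sum to 0.43296.
P(Cynosaurus | evidence) = 0.03828 / 0.43296 ≈ 0.088.

0.088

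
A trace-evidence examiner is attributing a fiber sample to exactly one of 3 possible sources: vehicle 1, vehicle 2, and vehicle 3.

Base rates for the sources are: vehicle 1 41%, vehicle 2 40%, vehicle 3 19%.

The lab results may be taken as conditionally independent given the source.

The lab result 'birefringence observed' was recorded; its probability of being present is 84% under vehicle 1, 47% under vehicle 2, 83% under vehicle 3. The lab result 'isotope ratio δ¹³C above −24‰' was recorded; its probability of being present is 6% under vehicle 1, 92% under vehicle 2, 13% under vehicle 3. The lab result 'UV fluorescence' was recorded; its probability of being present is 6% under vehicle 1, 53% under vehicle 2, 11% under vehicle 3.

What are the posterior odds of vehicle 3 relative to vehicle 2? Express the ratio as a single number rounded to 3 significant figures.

Unnormalized posterior weight (prior times the lab result likelihoods) for each of the two hypotheses:
  vehicle 3: 0.19 × 0.83 × 0.13 × 0.11 = 0.0022551
  vehicle 2: 0.40 × 0.47 × 0.92 × 0.53 = 0.091669
Posterior odds = 0.0022551 / 0.091669 ≈ 0.0246.

0.0246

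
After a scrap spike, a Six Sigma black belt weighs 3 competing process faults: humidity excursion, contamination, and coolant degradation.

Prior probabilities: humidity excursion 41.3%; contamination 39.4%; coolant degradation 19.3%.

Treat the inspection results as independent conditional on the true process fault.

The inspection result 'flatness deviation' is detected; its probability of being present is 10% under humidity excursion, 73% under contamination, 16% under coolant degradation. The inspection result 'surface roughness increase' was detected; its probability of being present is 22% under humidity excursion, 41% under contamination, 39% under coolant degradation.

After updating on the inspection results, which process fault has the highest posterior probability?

contamination

Multiply each prior by the joint likelihood of the inspection result pattern:
  humidity excursion: 0.413 × 0.10 × 0.22 = 0.009086
  contamination: 0.394 × 0.73 × 0.41 = 0.11792
  coolant degradation: 0.193 × 0.16 × 0.39 = 0.012043
Marginal likelihood of the evidence = 0.13905.
P(humidity excursion | evidence) ≈ 0.009086 / 0.13905 ≈ 0.065
P(contamination | evidence) ≈ 0.11792 / 0.13905 ≈ 0.848
P(coolant degradation | evidence) ≈ 0.012043 / 0.13905 ≈ 0.087
The largest is 0.848, so contamination is most probable.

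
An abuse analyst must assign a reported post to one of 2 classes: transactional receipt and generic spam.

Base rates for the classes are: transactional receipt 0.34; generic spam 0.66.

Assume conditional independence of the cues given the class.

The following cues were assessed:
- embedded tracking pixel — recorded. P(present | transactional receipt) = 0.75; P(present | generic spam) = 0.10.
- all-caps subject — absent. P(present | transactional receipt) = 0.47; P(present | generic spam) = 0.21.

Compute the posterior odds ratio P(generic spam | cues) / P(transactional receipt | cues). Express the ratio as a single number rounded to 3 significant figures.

The normalizing constant cancels in an odds ratio, so compute prior × likelihood for the two hypotheses only (using 1 − P(present | H) for each absent cue):
  generic spam: 0.66 × 0.10 × (1 − 0.21) = 0.05214
  transactional receipt: 0.34 × 0.75 × (1 − 0.47) = 0.13515
Odds(generic spam : transactional receipt) = 0.05214 / 0.13515 ≈ 0.386.

0.386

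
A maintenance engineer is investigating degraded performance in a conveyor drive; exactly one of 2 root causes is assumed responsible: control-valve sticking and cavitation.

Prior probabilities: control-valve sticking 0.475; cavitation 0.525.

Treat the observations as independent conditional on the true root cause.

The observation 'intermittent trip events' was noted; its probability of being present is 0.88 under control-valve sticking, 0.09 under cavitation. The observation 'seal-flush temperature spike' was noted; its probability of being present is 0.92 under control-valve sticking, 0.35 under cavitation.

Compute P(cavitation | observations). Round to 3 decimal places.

0.041

For each hypothesis, the unnormalized posterior weight is prior × product of the observation likelihoods:
  control-valve sticking: 0.475 × 0.88 × 0.92 = 0.38456
  cavitation: 0.525 × 0.09 × 0.35 = 0.016538
Marginal likelihood of the evidence = 0.4011.
P(cavitation | evidence) = 0.016538 / 0.4011 ≈ 0.041.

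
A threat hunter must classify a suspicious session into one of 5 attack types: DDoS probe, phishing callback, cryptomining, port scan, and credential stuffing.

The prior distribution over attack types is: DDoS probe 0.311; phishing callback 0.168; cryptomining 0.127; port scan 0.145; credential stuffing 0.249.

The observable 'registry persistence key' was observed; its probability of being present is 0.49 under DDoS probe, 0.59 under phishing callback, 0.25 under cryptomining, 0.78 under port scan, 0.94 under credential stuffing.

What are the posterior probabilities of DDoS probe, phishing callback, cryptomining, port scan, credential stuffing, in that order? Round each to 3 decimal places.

By Bayes' rule, the unnormalized weight for each hypothesis is prior × likelihood:
  DDoS probe: 0.311 × 0.49 = 0.15239
  phishing callback: 0.168 × 0.59 = 0.09912
  cryptomining: 0.127 × 0.25 = 0.03175
  port scan: 0.145 × 0.78 = 0.1131
  credential stuffing: 0.249 × 0.94 = 0.23406
Normalizing constant Z = 0.15239 + 0.09912 + 0.03175 + 0.1131 + 0.23406 = 0.63042.
P(DDoS probe | evidence) = 0.15239 / 0.63042 ≈ 0.242
P(phishing callback | evidence) = 0.09912 / 0.63042 ≈ 0.157
P(cryptomining | evidence) = 0.03175 / 0.63042 ≈ 0.050
P(port scan | evidence) = 0.1131 / 0.63042 ≈ 0.179
P(credential stuffing | evidence) = 0.23406 / 0.63042 ≈ 0.371

0.242, 0.157, 0.050, 0.179, 0.371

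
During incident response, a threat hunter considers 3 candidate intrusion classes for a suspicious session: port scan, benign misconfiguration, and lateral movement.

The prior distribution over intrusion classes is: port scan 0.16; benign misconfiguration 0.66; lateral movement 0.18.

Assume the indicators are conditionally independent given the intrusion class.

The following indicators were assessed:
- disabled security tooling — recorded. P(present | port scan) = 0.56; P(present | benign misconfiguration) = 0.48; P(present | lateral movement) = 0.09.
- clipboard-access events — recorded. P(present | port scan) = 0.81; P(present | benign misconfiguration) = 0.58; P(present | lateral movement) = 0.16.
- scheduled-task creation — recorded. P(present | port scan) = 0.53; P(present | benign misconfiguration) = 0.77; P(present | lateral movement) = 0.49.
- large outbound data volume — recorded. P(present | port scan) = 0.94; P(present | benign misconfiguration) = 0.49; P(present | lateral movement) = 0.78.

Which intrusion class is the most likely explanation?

Multiply each prior by the joint likelihood of the indicator pattern:
  port scan: 0.16 × 0.56 × 0.81 × 0.53 × 0.94 = 0.036157
  benign misconfiguration: 0.66 × 0.48 × 0.58 × 0.77 × 0.49 = 0.069327
  lateral movement: 0.18 × 0.09 × 0.16 × 0.49 × 0.78 = 0.00099066
Marginal likelihood of the evidence = 0.10647.
P(port scan | evidence) ≈ 0.036157 / 0.10647 ≈ 0.340
P(benign misconfiguration | evidence) ≈ 0.069327 / 0.10647 ≈ 0.651
P(lateral movement | evidence) ≈ 0.00099066 / 0.10647 ≈ 0.009
The largest is 0.651, so benign misconfiguration is most probable.

benign misconfiguration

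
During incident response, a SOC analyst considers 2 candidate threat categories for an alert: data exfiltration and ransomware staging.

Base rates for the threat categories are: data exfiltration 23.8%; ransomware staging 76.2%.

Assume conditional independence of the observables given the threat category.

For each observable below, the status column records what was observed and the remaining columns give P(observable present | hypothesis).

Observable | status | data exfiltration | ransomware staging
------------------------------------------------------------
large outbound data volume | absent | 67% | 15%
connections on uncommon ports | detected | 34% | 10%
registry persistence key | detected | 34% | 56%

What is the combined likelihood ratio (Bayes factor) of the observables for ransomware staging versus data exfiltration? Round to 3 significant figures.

Take the product of per-observable likelihoods under each hypothesis (using 1 − P(present | H) for each absent observable), then divide.
  ransomware staging: (1 − 0.15) × 0.10 × 0.56 = 0.0476
  data exfiltration: (1 − 0.67) × 0.34 × 0.34 = 0.038148
Bayes factor = 0.0476 / 0.038148 ≈ 1.25

1.25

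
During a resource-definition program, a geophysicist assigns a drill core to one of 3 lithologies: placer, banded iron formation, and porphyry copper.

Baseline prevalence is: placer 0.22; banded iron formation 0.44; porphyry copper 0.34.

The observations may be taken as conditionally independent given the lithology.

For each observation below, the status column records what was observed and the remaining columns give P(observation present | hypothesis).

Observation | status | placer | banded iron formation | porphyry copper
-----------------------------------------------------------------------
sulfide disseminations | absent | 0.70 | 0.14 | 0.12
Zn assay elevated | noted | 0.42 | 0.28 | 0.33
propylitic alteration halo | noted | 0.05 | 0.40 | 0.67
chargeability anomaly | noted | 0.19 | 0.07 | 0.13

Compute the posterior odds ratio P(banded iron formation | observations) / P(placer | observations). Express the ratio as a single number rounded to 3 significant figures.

11.3

Posterior odds equal prior odds times the likelihood ratio; only the two competing hypotheses matter (using 1 − P(present | H) for each absent observation).
  banded iron formation: 0.44 × (1 − 0.14) × 0.28 × 0.40 × 0.07 = 0.0029667
  placer: 0.22 × (1 − 0.70) × 0.42 × 0.05 × 0.19 = 0.00026334
Posterior odds = 0.0029667 / 0.00026334 ≈ 11.3.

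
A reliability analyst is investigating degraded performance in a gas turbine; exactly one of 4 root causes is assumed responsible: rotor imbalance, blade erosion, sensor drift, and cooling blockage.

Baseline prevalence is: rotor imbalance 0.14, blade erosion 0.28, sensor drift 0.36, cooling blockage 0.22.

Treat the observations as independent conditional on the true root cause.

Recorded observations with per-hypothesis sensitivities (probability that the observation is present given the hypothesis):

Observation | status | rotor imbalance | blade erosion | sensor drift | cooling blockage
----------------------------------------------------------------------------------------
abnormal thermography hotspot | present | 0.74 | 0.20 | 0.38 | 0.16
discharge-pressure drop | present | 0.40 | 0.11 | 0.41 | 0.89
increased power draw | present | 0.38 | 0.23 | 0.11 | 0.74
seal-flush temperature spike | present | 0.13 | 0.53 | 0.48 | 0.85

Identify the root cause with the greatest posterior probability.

cooling blockage

For each hypothesis, the unnormalized posterior weight is prior × product of the observation likelihoods:
  rotor imbalance: 0.14 × 0.74 × 0.40 × 0.38 × 0.13 = 0.0020471
  blade erosion: 0.28 × 0.20 × 0.11 × 0.23 × 0.53 = 0.0007509
  sensor drift: 0.36 × 0.38 × 0.41 × 0.11 × 0.48 = 0.0029614
  cooling blockage: 0.22 × 0.16 × 0.89 × 0.74 × 0.85 = 0.019705
Normalizing constant Z = 0.0020471 + 0.0007509 + 0.0029614 + 0.019705 = 0.025465.
P(rotor imbalance | evidence) ≈ 0.0020471 / 0.025465 ≈ 0.080
P(blade erosion | evidence) ≈ 0.0007509 / 0.025465 ≈ 0.029
P(sensor drift | evidence) ≈ 0.0029614 / 0.025465 ≈ 0.116
P(cooling blockage | evidence) ≈ 0.019705 / 0.025465 ≈ 0.774
The largest is 0.774, so cooling blockage is most probable.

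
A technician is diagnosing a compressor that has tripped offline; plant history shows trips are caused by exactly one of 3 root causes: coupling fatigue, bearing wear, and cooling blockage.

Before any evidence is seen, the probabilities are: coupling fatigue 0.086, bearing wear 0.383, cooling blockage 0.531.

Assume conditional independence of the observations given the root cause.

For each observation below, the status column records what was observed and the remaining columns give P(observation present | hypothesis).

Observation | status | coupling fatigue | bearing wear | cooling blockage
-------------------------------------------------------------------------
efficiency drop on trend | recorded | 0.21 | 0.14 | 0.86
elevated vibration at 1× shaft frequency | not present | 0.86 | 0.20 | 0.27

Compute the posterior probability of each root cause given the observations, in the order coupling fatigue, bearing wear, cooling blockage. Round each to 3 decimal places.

By Bayes' rule with conditional independence, the unnormalized weight for each hypothesis is prior × ∏ likelihoods (using 1 − P(present | H) for each absent observation):
  coupling fatigue: 0.086 × 0.21 × (1 − 0.86) = 0.0025284
  bearing wear: 0.383 × 0.14 × (1 − 0.20) = 0.042896
  cooling blockage: 0.531 × 0.86 × (1 − 0.27) = 0.33336
The unnormalized weights sum to 0.37879.
P(coupling fatigue | evidence) = 0.0025284 / 0.37879 ≈ 0.007
P(bearing wear | evidence) = 0.042896 / 0.37879 ≈ 0.113
P(cooling blockage | evidence) = 0.33336 / 0.37879 ≈ 0.880

0.007, 0.113, 0.880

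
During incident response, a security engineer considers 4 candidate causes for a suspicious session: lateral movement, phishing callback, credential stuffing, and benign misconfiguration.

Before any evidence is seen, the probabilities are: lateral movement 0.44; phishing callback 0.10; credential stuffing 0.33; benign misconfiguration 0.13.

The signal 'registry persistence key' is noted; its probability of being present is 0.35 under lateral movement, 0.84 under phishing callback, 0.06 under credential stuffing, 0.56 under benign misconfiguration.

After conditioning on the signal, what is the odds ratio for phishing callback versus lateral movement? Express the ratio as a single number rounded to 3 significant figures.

Unnormalized posterior weight (prior times the signal likelihood) for each of the two hypotheses:
  phishing callback: 0.10 × 0.84 = 0.084
  lateral movement: 0.44 × 0.35 = 0.154
Posterior odds = 0.084 / 0.154 ≈ 0.545.

0.545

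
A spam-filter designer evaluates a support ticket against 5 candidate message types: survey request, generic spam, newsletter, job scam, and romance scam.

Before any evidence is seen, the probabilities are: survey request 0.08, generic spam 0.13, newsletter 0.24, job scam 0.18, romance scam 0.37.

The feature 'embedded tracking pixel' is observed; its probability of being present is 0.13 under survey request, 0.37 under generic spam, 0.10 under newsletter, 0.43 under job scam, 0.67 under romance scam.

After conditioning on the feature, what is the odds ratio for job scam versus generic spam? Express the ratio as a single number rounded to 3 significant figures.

1.61

The normalizing constant cancels in an odds ratio, so compute prior × likelihood for the two hypotheses only:
  job scam: 0.18 × 0.43 = 0.0774
  generic spam: 0.13 × 0.37 = 0.0481
Odds(job scam : generic spam) = 0.0774 / 0.0481 ≈ 1.61.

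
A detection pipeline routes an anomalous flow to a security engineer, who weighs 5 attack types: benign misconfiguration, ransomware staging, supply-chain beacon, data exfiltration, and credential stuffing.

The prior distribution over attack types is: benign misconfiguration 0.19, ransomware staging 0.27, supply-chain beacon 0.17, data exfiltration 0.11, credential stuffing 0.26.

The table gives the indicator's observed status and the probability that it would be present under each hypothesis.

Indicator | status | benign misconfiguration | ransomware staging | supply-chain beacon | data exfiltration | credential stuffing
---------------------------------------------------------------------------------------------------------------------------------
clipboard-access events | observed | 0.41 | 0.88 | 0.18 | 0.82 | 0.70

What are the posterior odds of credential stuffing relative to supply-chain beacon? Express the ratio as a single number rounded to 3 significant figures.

5.95

Unnormalized posterior weight (prior times the indicator likelihood) for each of the two hypotheses:
  credential stuffing: 0.26 × 0.70 = 0.182
  supply-chain beacon: 0.17 × 0.18 = 0.0306
Odds(credential stuffing : supply-chain beacon) = 0.182 / 0.0306 ≈ 5.95.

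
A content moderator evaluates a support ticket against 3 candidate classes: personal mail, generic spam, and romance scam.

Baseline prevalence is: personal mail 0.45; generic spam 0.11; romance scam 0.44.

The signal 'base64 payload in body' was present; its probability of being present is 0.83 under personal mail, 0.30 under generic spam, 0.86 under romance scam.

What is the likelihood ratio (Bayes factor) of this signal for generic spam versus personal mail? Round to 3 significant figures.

0.361

The Bayes factor is the ratio of the two likelihoods.
  generic spam: 0.3
  personal mail: 0.83
Bayes factor = 0.3 / 0.83 ≈ 0.361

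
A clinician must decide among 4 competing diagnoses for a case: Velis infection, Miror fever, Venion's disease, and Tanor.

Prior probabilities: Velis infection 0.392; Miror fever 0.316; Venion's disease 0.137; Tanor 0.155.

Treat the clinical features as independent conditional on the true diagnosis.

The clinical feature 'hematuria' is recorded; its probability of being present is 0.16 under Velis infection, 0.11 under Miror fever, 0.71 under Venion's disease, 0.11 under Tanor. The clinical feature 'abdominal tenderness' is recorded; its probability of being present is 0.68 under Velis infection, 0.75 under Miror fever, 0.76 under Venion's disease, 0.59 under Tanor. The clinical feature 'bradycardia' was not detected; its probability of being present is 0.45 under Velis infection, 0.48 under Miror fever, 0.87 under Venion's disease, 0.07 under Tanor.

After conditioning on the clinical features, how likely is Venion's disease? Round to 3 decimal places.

For each hypothesis, the unnormalized posterior weight is prior × product of the clinical feature likelihoods (using 1 − P(present | H) for each absent clinical feature):
  Velis infection: 0.392 × 0.16 × 0.68 × (1 − 0.45) = 0.023457
  Miror fever: 0.316 × 0.11 × 0.75 × (1 − 0.48) = 0.013556
  Venion's disease: 0.137 × 0.71 × 0.76 × (1 − 0.87) = 0.0096103
  Tanor: 0.155 × 0.11 × 0.59 × (1 − 0.07) = 0.0093553
Marginal likelihood of the evidence = 0.055979.
P(Venion's disease | evidence) = 0.0096103 / 0.055979 ≈ 0.172.

0.172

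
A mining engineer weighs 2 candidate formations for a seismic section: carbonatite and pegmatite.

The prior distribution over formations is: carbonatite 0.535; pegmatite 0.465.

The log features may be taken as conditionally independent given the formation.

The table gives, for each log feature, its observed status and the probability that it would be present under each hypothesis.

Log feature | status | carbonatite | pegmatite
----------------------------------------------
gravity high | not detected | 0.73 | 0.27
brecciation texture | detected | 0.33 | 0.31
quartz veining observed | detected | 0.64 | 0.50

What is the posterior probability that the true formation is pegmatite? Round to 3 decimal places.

0.633

By Bayes' rule with conditional independence, the unnormalized weight for each hypothesis is prior × ∏ likelihoods (using 1 − P(present | H) for each absent log feature):
  carbonatite: 0.535 × (1 − 0.73) × 0.33 × 0.64 = 0.030508
  pegmatite: 0.465 × (1 − 0.27) × 0.31 × 0.50 = 0.052615
Marginal likelihood of the evidence = 0.083123.
P(pegmatite | evidence) = 0.052615 / 0.083123 ≈ 0.633.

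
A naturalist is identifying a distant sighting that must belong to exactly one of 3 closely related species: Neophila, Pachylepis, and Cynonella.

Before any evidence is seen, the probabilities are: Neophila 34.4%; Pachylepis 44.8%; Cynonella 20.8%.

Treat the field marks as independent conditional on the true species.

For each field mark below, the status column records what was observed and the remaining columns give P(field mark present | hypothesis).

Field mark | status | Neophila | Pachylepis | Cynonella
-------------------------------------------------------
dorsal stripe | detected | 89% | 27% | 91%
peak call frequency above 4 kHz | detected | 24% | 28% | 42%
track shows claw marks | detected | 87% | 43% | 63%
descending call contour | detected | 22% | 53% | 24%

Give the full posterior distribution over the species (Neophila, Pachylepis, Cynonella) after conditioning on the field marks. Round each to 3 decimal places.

0.416, 0.228, 0.356

For each hypothesis, the unnormalized posterior weight is prior × product of the field mark likelihoods:
  Neophila: 0.344 × 0.89 × 0.24 × 0.87 × 0.22 = 0.014064
  Pachylepis: 0.448 × 0.27 × 0.28 × 0.43 × 0.53 = 0.0077187
  Cynonella: 0.208 × 0.91 × 0.42 × 0.63 × 0.24 = 0.01202
The unnormalized weights sum to 0.033803.
P(Neophila | evidence) = 0.014064 / 0.033803 ≈ 0.416
P(Pachylepis | evidence) = 0.0077187 / 0.033803 ≈ 0.228
P(Cynonella | evidence) = 0.01202 / 0.033803 ≈ 0.356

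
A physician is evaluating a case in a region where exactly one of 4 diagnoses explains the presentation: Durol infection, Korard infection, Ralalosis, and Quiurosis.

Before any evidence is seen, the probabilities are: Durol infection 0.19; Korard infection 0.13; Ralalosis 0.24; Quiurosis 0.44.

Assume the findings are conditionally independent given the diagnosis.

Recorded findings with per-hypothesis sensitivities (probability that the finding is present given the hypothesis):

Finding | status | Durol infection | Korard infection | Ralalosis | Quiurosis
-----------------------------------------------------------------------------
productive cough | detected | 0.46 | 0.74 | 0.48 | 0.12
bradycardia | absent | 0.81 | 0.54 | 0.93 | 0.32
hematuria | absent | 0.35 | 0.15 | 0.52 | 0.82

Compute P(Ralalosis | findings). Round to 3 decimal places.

0.066

For each hypothesis, the unnormalized posterior weight is prior × product of the finding likelihoods (using 1 − P(present | H) for each absent finding):
  Durol infection: 0.19 × 0.46 × (1 − 0.81) × (1 − 0.35) = 0.010794
  Korard infection: 0.13 × 0.74 × (1 − 0.54) × (1 − 0.15) = 0.037614
  Ralalosis: 0.24 × 0.48 × (1 − 0.93) × (1 − 0.52) = 0.0038707
  Quiurosis: 0.44 × 0.12 × (1 − 0.32) × (1 − 0.82) = 0.0064627
Marginal likelihood of the evidence = 0.058742.
P(Ralalosis | evidence) = 0.0038707 / 0.058742 ≈ 0.066.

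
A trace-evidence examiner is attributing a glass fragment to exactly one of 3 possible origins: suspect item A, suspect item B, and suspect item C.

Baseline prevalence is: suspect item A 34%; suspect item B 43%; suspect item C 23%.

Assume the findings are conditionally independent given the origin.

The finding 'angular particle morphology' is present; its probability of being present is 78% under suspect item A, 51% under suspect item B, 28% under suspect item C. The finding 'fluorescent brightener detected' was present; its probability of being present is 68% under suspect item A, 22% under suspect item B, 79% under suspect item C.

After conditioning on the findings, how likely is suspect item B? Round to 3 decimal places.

For each hypothesis, the unnormalized posterior weight is prior × product of the finding likelihoods:
  suspect item A: 0.34 × 0.78 × 0.68 = 0.18034
  suspect item B: 0.43 × 0.51 × 0.22 = 0.048246
  suspect item C: 0.23 × 0.28 × 0.79 = 0.050876
Normalizing constant Z = 0.18034 + 0.048246 + 0.050876 = 0.27946.
P(suspect item B | evidence) = 0.048246 / 0.27946 ≈ 0.173.

0.173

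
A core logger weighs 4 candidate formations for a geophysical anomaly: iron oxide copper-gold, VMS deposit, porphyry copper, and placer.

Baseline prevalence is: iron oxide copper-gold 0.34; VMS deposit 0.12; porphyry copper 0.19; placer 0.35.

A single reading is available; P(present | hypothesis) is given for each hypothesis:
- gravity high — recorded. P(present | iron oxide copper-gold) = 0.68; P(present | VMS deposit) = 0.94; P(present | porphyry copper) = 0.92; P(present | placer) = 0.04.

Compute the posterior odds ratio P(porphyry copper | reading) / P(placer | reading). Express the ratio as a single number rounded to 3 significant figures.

12.5

The normalizing constant cancels in an odds ratio, so compute prior × likelihood for the two hypotheses only:
  porphyry copper: 0.19 × 0.92 = 0.1748
  placer: 0.35 × 0.04 = 0.014
Odds(porphyry copper : placer) = 0.1748 / 0.014 ≈ 12.5.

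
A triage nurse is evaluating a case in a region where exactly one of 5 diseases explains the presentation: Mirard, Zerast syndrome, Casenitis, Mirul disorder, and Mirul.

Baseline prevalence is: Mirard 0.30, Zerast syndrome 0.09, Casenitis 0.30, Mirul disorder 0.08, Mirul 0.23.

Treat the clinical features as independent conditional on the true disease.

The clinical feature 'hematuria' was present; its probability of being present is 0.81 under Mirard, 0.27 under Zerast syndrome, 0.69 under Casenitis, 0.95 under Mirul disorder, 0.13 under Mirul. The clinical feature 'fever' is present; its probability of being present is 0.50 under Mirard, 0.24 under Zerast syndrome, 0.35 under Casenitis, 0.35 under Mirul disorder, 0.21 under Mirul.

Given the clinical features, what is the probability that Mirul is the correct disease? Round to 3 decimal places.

0.027

By Bayes' rule with conditional independence, the unnormalized weight for each hypothesis is prior × ∏ likelihoods:
  Mirard: 0.30 × 0.81 × 0.50 = 0.1215
  Zerast syndrome: 0.09 × 0.27 × 0.24 = 0.005832
  Casenitis: 0.30 × 0.69 × 0.35 = 0.07245
  Mirul disorder: 0.08 × 0.95 × 0.35 = 0.0266
  Mirul: 0.23 × 0.13 × 0.21 = 0.006279
Normalizing constant Z = 0.1215 + 0.005832 + 0.07245 + 0.0266 + 0.006279 = 0.23266.
P(Mirul | evidence) = 0.006279 / 0.23266 ≈ 0.027.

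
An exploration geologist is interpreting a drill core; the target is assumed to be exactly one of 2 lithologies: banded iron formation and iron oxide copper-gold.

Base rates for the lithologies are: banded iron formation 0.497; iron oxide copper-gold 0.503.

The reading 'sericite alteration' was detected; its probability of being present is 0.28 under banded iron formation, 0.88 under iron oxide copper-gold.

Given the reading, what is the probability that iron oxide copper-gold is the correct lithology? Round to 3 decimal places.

0.761

By Bayes' rule, the unnormalized weight for each hypothesis is prior × likelihood:
  banded iron formation: 0.497 × 0.28 = 0.13916
  iron oxide copper-gold: 0.503 × 0.88 = 0.44264
Normalizing constant Z = 0.13916 + 0.44264 = 0.5818.
P(iron oxide copper-gold | evidence) = 0.44264 / 0.5818 ≈ 0.761.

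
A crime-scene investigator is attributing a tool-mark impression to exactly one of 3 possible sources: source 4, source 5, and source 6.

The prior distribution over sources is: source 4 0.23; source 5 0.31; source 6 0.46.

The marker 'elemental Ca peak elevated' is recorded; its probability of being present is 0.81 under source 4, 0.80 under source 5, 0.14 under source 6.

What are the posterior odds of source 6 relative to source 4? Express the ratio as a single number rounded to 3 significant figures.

The normalizing constant cancels in an odds ratio, so compute prior × likelihood for the two hypotheses only:
  source 6: 0.46 × 0.14 = 0.0644
  source 4: 0.23 × 0.81 = 0.1863
Posterior odds = 0.0644 / 0.1863 ≈ 0.346.

0.346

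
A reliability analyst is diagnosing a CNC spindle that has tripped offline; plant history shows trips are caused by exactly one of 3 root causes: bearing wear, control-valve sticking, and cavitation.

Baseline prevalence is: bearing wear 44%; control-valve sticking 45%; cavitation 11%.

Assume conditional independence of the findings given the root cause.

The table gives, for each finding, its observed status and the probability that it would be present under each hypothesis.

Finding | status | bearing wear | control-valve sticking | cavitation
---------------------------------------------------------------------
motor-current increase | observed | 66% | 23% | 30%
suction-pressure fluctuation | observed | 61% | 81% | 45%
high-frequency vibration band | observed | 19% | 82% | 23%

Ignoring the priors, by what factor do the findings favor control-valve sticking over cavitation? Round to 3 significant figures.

4.92

The Bayes factor is the ratio of the joint likelihoods of the evidence pattern under the two hypotheses.
  control-valve sticking: 0.23 × 0.81 × 0.82 = 0.15277
  cavitation: 0.30 × 0.45 × 0.23 = 0.03105
Bayes factor = 0.15277 / 0.03105 ≈ 4.92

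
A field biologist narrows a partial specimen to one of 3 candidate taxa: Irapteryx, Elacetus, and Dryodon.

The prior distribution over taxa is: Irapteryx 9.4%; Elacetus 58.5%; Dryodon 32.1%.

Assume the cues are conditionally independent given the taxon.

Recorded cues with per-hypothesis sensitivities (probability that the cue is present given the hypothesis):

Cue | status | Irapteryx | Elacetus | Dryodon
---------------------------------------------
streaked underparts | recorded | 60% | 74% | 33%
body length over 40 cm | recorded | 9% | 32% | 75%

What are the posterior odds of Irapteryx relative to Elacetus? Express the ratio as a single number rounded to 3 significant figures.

0.0366

Unnormalized posterior weight (prior times the cue likelihoods) for each of the two hypotheses:
  Irapteryx: 0.094 × 0.60 × 0.09 = 0.005076
  Elacetus: 0.585 × 0.74 × 0.32 = 0.13853
Posterior odds = 0.005076 / 0.13853 ≈ 0.0366.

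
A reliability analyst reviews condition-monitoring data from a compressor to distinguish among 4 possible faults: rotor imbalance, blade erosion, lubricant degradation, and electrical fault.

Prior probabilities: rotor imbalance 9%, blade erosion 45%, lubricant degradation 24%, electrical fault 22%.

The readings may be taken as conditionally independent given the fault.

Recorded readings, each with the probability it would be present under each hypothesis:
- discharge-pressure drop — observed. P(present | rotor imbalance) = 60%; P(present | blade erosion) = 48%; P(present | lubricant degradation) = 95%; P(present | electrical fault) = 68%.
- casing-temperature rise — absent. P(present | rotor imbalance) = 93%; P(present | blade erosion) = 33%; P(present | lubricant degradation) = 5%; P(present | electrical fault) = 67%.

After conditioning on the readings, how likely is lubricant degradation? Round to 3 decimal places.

0.523

By Bayes' rule with conditional independence, the unnormalized weight for each hypothesis is prior × ∏ likelihoods (using 1 − P(present | H) for each absent reading):
  rotor imbalance: 0.09 × 0.60 × (1 − 0.93) = 0.00378
  blade erosion: 0.45 × 0.48 × (1 − 0.33) = 0.14472
  lubricant degradation: 0.24 × 0.95 × (1 − 0.05) = 0.2166
  electrical fault: 0.22 × 0.68 × (1 − 0.67) = 0.049368
Marginal likelihood of the evidence = 0.41447.
P(lubricant degradation | evidence) = 0.2166 / 0.41447 ≈ 0.523.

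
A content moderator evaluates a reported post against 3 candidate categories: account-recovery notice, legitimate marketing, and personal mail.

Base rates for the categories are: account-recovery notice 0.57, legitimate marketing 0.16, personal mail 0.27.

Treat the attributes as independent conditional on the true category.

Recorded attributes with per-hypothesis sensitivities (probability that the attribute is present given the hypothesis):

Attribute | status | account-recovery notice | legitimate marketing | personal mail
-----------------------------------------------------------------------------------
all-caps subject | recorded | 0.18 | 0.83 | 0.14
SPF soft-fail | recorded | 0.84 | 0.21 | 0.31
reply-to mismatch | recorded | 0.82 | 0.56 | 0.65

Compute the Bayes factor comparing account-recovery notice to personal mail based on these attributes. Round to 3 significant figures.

Joint likelihood of the attribute pattern under each hypothesis:
  account-recovery notice: 0.18 × 0.84 × 0.82 = 0.12398
  personal mail: 0.14 × 0.31 × 0.65 = 0.02821
Bayes factor = 0.12398 / 0.02821 ≈ 4.40

4.40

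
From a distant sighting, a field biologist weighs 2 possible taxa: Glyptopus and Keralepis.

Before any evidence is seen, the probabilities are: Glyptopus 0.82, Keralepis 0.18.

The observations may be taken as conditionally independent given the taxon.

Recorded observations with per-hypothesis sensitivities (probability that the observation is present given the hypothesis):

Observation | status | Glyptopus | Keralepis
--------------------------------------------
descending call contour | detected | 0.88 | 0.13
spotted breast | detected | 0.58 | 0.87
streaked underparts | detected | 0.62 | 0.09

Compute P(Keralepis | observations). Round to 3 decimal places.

0.007

By Bayes' rule with conditional independence, the unnormalized weight for each hypothesis is prior × ∏ likelihoods:
  Glyptopus: 0.82 × 0.88 × 0.58 × 0.62 = 0.25949
  Keralepis: 0.18 × 0.13 × 0.87 × 0.09 = 0.0018322
The unnormalized weights sum to 0.26132.
P(Keralepis | evidence) = 0.0018322 / 0.26132 ≈ 0.007.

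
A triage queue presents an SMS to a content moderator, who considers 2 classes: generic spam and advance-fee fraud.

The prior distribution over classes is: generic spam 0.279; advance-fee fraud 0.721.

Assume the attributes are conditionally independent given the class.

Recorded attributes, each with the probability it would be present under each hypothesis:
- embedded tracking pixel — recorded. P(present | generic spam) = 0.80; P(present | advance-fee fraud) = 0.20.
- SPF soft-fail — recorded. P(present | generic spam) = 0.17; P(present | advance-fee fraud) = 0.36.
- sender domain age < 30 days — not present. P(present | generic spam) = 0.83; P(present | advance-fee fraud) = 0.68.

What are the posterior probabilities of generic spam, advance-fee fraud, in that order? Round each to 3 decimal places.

0.280, 0.720

Multiply each prior by the joint likelihood of the attribute pattern (using 1 − P(present | H) for each absent attribute):
  generic spam: 0.279 × 0.80 × 0.17 × (1 − 0.83) = 0.0064505
  advance-fee fraud: 0.721 × 0.20 × 0.36 × (1 − 0.68) = 0.016612
Normalizing constant Z = 0.0064505 + 0.016612 = 0.023062.
P(generic spam | evidence) = 0.0064505 / 0.023062 ≈ 0.280
P(advance-fee fraud | evidence) = 0.016612 / 0.023062 ≈ 0.720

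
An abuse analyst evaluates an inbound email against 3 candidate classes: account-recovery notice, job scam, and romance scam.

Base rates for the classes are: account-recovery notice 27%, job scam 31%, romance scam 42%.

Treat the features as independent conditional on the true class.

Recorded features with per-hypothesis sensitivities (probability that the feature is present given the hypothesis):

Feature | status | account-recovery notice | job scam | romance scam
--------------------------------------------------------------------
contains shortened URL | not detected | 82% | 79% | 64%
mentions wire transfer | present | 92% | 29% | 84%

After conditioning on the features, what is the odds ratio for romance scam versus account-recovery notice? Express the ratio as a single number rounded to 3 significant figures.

2.84

Posterior odds equal prior odds times the likelihood ratio; only the two competing hypotheses matter (using 1 − P(present | H) for each absent feature).
  romance scam: 0.42 × (1 − 0.64) × 0.84 = 0.12701
  account-recovery notice: 0.27 × (1 − 0.82) × 0.92 = 0.044712
Odds(romance scam : account-recovery notice) = 0.12701 / 0.044712 ≈ 2.84.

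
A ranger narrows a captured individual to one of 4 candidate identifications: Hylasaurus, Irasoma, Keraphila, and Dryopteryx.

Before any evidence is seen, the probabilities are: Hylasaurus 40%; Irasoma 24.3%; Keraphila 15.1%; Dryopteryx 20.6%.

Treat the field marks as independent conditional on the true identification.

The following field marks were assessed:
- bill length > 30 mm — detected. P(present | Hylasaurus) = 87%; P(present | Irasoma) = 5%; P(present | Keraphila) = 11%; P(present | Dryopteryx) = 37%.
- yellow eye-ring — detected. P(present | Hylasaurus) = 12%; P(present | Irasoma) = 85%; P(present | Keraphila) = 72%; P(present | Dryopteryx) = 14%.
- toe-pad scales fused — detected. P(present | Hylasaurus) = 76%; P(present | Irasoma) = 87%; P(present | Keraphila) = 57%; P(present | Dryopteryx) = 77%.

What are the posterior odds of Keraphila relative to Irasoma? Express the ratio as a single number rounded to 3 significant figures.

0.759

The normalizing constant cancels in an odds ratio, so compute prior × likelihood for the two hypotheses only:
  Keraphila: 0.151 × 0.11 × 0.72 × 0.57 = 0.0068167
  Irasoma: 0.243 × 0.05 × 0.85 × 0.87 = 0.0089849
Posterior odds = 0.0068167 / 0.0089849 ≈ 0.759.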